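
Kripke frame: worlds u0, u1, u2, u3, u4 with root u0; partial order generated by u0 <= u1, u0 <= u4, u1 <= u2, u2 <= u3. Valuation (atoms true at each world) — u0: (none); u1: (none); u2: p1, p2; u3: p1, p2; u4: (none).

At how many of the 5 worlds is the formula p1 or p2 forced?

u0: does not force it — u0 does not force p1 or p2: neither disjunct is forced at u0.
u1: does not force it — u1 does not force p1 or p2: neither disjunct is forced at u1.
u2: forces it.
u3: forces it.
u4: does not force it.
Worlds forcing the formula: {u2, u3}.

2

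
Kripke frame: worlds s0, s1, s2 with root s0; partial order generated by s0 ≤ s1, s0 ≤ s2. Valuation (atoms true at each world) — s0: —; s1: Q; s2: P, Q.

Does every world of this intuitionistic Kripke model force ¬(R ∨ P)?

Not every world: s0 ⊮ ¬(R ∨ P).
s0 ⊮ ¬(R ∨ P) since s2 is accessible from s0 and s2 ⊩ R ∨ P.
s2 ⊩ R ∨ P via the disjunct P.

No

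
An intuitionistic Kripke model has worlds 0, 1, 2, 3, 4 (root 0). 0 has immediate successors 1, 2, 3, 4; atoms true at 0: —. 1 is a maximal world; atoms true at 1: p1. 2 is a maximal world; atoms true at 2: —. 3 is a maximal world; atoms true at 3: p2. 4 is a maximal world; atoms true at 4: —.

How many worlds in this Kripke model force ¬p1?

3

0: does not force it — 0 ⊮ ¬p1 since 1 is accessible from 0 and 1 ⊩ p1.
1: does not force it — 1 ⊮ ¬p1 since 1 is accessible from 1 and 1 ⊩ p1.
2: forces it.
3: forces it.
4: forces it.
Worlds forcing the formula: {2, 3, 4}.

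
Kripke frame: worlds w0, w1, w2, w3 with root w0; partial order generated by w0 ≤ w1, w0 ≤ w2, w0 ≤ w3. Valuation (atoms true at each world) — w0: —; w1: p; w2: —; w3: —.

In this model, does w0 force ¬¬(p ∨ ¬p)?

Yes

w0 ⊩ ¬¬(p ∨ ¬p): no world accessible from w0 forces ¬(p ∨ ¬p).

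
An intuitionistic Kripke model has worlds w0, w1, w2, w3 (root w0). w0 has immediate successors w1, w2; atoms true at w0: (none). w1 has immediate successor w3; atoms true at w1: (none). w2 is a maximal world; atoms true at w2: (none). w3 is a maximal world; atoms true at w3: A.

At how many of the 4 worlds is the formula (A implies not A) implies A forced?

2

w0: does not force it — w0 does not force (A implies not A) implies A: at the accessible world w2, w2 forces A implies not A but w2 does not force A.
w1: forces it.
w2: does not force it — w2 does not force (A implies not A) implies A: already at w2 itself, w2 forces A implies not A but w2 does not force A.
w3: forces it.
Worlds forcing the formula: {w1, w3}.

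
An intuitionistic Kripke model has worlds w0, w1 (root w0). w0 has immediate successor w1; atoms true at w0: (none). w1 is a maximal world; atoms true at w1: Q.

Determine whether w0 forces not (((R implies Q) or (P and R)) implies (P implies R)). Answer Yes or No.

No

w0 does not force not (((R implies Q) or (P and R)) implies (P implies R)) since w0 is accessible from w0 and w0 forces ((R implies Q) or (P and R)) implies (P implies R).
w0 forces ((R implies Q) or (P and R)) implies (P implies R): every world accessible from w0 that forces (R implies Q) or (P and R) (namely w0, w1) also forces P implies R.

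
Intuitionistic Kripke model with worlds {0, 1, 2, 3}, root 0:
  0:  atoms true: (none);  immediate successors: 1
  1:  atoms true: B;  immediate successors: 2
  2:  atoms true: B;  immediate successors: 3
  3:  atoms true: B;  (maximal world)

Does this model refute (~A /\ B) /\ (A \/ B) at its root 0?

Yes

0 ||-/- (~A /\ B) /\ (A \/ B) since 0 fails ~A /\ B.
So the root 0 does not force (~A /\ B) /\ (A \/ B); the model is a countermodel.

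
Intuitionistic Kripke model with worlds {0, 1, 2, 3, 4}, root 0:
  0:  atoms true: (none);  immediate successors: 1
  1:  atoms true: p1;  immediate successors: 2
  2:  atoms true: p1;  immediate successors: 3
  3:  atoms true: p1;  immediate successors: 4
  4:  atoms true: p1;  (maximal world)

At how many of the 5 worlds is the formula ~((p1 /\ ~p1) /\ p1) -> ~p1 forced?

0: does not force it — 0 ||-/- ~((p1 /\ ~p1) /\ p1) -> ~p1: already at 0 itself, 0 ||- ~((p1 /\ ~p1) /\ p1) but 0 ||-/- ~p1.
1: does not force it.
2: does not force it.
3: does not force it.
4: does not force it.
Worlds forcing the formula: { }.

0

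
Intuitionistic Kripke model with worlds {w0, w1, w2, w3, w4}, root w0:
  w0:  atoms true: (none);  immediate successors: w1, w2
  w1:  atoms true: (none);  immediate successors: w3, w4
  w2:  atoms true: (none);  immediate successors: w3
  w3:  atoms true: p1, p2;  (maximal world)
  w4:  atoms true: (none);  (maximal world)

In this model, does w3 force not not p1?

w3 forces not not p1: no world accessible from w3 forces not p1.

Yes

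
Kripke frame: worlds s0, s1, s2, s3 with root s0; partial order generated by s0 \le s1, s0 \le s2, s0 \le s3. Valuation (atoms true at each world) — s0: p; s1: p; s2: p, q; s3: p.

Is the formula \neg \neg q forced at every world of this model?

Not every world: s0 \nVdash \neg \neg q.
s0 \nVdash \neg \neg q since s1 is accessible from s0 and s1 \Vdash \neg q.
s1 \Vdash \neg q: no world accessible from s1 forces q.

No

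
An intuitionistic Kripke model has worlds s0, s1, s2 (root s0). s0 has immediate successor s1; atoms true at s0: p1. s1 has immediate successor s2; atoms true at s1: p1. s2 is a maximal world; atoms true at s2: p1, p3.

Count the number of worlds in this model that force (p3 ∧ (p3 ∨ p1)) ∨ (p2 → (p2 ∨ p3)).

3

s0: forces it.
s1: forces it.
s2: forces it.
Worlds forcing the formula: {s0, s1, s2}.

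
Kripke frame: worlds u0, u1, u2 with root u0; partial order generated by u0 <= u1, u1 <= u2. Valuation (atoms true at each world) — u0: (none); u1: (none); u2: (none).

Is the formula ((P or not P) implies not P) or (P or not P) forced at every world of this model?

Yes

u0 forces ((P or not P) implies not P) or (P or not P) via the disjunct (P or not P) implies not P.
Since the root u0 forces ((P or not P) implies not P) or (P or not P) and forcing is persistent (monotone upward), every world forces it.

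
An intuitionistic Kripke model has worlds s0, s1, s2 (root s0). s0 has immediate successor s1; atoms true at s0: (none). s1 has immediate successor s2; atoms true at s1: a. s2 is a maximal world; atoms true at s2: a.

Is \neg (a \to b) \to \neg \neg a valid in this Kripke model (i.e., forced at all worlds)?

s0 \Vdash \neg (a \to b) \to \neg \neg a: every world accessible from s0 that forces \neg (a \to b) (namely s0, s1, s2) also forces \neg \neg a.
Since the root s0 forces \neg (a \to b) \to \neg \neg a and forcing is persistent (monotone upward), every world forces it.

Yes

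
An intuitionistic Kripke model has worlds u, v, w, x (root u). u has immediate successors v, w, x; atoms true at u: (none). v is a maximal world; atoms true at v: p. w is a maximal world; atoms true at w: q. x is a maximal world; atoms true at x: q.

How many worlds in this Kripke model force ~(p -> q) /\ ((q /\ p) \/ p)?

1

u: does not force it — u ||-/- ~(p -> q) /\ ((q /\ p) \/ p) since u fails ~(p -> q).
v: forces it.
w: does not force it — w ||-/- ~(p -> q) /\ ((q /\ p) \/ p) since w fails ~(p -> q).
x: does not force it.
Worlds forcing the formula: {v}.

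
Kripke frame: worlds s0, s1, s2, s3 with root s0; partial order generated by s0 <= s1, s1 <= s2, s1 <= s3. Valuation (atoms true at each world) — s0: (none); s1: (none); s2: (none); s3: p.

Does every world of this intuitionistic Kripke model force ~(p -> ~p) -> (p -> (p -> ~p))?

Not every world: s0 ||-/- ~(p -> ~p) -> (p -> (p -> ~p)).
s0 ||-/- ~(p -> ~p) -> (p -> (p -> ~p)): at the accessible world s3, s3 ||- ~(p -> ~p) but s3 ||-/- p -> (p -> ~p).
s3 ||-/- p -> (p -> ~p): already at s3 itself, s3 ||- p but s3 ||-/- p -> ~p.
s3 ||-/- p -> ~p: already at s3 itself, s3 ||- p but s3 ||-/- ~p.

No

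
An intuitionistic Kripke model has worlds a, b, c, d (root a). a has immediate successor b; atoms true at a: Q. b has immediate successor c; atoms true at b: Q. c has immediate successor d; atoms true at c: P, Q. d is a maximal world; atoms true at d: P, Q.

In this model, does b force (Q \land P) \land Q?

No

b \nVdash (Q \land P) \land Q since b fails Q \land P.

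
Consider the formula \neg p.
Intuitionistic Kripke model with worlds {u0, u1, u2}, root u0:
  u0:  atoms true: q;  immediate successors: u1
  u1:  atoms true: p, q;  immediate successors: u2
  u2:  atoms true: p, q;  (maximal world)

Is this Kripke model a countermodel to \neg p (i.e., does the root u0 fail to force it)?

u0 \nVdash \neg p since u1 is accessible from u0 and u1 \Vdash p.
So the root u0 does not force \neg p; the model is a countermodel.

Yes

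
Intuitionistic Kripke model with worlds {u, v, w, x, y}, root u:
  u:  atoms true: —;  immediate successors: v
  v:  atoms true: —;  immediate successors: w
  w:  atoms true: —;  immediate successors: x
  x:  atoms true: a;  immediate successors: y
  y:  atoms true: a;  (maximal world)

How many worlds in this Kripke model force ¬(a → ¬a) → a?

2

u: does not force it — u ⊮ ¬(a → ¬a) → a: already at u itself, u ⊩ ¬(a → ¬a) but u ⊮ a.
v: does not force it.
w: does not force it.
x: forces it.
y: forces it.
Worlds forcing the formula: {x, y}.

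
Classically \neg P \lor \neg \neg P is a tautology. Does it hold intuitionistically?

No

This is the weak law of excluded middle, which is not intuitionistically valid.
A Kripke countermodel: worlds u0, u1, u2; order generated by u0 \le u1, u0 \le u2; atoms true at each world — u0:{}; u1:{P}; u2:{}.
u0 \nVdash \neg P \lor \neg \neg P: neither disjunct is forced at u0.
u0 \nVdash \neg P since u1 is accessible from u0 and u1 \Vdash P.
So the root u0 does not force the formula.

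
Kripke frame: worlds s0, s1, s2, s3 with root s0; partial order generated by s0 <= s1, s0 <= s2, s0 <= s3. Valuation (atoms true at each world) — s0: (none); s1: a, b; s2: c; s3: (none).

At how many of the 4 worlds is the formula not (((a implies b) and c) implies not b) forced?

s0: does not force it — s0 does not force not (((a implies b) and c) implies not b) since s0 is accessible from s0 and s0 forces ((a implies b) and c) implies not b.
s1: does not force it.
s2: does not force it.
s3: does not force it.
Worlds forcing the formula: { }.

0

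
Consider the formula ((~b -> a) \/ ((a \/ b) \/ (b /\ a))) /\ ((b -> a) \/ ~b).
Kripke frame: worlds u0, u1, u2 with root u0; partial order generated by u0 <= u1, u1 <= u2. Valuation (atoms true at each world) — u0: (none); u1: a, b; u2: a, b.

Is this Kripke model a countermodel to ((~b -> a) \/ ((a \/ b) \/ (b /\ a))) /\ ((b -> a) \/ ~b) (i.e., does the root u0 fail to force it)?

No

u0 ||- ((~b -> a) \/ ((a \/ b) \/ (b /\ a))) /\ ((b -> a) \/ ~b) since u0 forces both conjuncts.
So the root u0 forces ((~b -> a) \/ ((a \/ b) \/ (b /\ a))) /\ ((b -> a) \/ ~b); the model is not a countermodel.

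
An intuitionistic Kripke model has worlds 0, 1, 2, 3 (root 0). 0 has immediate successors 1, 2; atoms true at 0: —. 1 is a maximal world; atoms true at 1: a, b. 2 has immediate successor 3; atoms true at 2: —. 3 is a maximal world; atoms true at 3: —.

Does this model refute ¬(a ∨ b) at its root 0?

Yes

0 ⊮ ¬(a ∨ b) since 1 is accessible from 0 and 1 ⊩ a ∨ b.
1 ⊩ a ∨ b via the disjunct a.
So the root 0 does not force ¬(a ∨ b); the model is a countermodel.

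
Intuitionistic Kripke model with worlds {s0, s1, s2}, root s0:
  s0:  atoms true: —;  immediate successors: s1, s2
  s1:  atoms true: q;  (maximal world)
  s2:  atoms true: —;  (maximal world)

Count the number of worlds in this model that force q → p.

s0: does not force it — s0 ⊮ q → p: at the accessible world s1, s1 ⊩ q but s1 ⊮ p.
s1: does not force it — s1 ⊮ q → p: already at s1 itself, s1 ⊩ q but s1 ⊮ p.
s2: forces it.
Worlds forcing the formula: {s2}.

1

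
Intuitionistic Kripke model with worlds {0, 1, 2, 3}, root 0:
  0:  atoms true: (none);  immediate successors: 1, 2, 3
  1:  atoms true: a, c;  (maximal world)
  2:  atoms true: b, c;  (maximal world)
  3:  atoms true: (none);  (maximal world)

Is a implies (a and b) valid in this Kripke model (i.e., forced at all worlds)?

Not every world: 0 does not force a implies (a and b).
0 does not force a implies (a and b): at the accessible world 1, 1 forces a but 1 does not force a and b.
1 does not force a and b since 1 fails b.

No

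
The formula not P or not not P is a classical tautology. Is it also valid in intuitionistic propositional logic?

This is the weak law of excluded middle, which is not intuitionistically valid.
A Kripke countermodel: worlds a, b, c; order generated by a <= b, a <= c; atoms true at each world — a:{}; b:{P}; c:{}.
a does not force not P or not not P: neither disjunct is forced at a.
a does not force not P since b is accessible from a and b forces P.
So the root a does not force the formula.

No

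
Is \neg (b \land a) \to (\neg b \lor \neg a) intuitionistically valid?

No

This is the constructively invalid direction of De Morgan's law for conjunction, which is not intuitionistically valid.
A Kripke countermodel: worlds 0, 1, 2; order generated by 0 \le 1, 0 \le 2; atoms true at each world — 0:{}; 1:{b}; 2:{a}.
0 \nVdash \neg (b \land a) \to (\neg b \lor \neg a): already at 0 itself, 0 \Vdash \neg (b \land a) but 0 \nVdash \neg b \lor \neg a.
0 \nVdash \neg b \lor \neg a: neither disjunct is forced at 0.
0 \nVdash \neg b since 1 is accessible from 0 and 1 \Vdash b.
So the root 0 does not force the formula.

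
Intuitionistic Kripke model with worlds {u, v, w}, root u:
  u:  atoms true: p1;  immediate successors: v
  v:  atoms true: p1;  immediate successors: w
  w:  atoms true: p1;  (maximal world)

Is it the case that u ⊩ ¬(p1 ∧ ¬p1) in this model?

u ⊩ ¬(p1 ∧ ¬p1): no world accessible from u forces p1 ∧ ¬p1.

Yes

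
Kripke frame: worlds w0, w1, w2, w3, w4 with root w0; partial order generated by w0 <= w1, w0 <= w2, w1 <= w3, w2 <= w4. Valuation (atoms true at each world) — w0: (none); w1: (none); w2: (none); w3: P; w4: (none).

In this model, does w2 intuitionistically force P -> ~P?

Yes

w2 ||- P -> ~P vacuously: no world accessible from w2 forces the antecedent P.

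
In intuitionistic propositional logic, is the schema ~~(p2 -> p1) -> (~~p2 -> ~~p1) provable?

Yes

This is the distribution of double negation over implication, which is intuitionistically derivable.
Assume ~~(p2 -> p1) and ~~p2; suppose ~p1. Then p2 -> p1 would give ~p2 (by contraposition), contradicting ~~p2; so ~(p2 -> p1), contradicting ~~(p2 -> p1). Hence ~~p1.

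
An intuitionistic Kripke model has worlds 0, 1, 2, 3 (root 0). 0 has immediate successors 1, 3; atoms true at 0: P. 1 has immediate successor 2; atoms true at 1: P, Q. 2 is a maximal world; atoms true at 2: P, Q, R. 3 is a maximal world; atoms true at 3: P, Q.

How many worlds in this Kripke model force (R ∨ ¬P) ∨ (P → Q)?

0: does not force it — 0 ⊮ (R ∨ ¬P) ∨ (P → Q): neither disjunct is forced at 0.
1: forces it.
2: forces it.
3: forces it.
Worlds forcing the formula: {1, 2, 3}.

3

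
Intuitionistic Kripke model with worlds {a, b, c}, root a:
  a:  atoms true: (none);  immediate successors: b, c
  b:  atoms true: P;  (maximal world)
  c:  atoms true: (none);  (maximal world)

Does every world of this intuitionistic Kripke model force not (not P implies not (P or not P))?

Not every world: a does not force not (not P implies not (P or not P)).
a does not force not (not P implies not (P or not P)) since b is accessible from a and b forces not P implies not (P or not P).
b forces not P implies not (P or not P) vacuously: no world accessible from b forces the antecedent not P.

No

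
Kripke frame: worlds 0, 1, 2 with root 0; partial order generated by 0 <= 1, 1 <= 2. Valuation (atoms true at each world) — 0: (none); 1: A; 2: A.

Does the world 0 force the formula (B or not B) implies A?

0 does not force (B or not B) implies A: already at 0 itself, 0 forces B or not B but 0 does not force A.
0 lacks atom A, so 0 does not force A.

No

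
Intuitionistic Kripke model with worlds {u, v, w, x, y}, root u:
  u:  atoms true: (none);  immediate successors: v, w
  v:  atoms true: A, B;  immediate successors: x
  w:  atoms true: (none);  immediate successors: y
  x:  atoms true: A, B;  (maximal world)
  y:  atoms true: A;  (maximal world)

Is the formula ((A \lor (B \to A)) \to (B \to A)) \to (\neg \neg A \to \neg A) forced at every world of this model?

Not every world: u \nVdash ((A \lor (B \to A)) \to (B \to A)) \to (\neg \neg A \to \neg A).
u \nVdash ((A \lor (B \to A)) \to (B \to A)) \to (\neg \neg A \to \neg A): already at u itself, u \Vdash (A \lor (B \to A)) \to (B \to A) but u \nVdash \neg \neg A \to \neg A.
u \nVdash \neg \neg A \to \neg A: already at u itself, u \Vdash \neg \neg A but u \nVdash \neg A.

No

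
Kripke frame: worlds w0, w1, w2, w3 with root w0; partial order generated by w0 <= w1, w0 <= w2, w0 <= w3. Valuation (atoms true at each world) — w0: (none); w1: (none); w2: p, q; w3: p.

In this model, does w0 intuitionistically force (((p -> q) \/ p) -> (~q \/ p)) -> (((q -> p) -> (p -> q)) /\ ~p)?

w0 ||-/- (((p -> q) \/ p) -> (~q \/ p)) -> (((q -> p) -> (p -> q)) /\ ~p): already at w0 itself, w0 ||- ((p -> q) \/ p) -> (~q \/ p) but w0 ||-/- ((q -> p) -> (p -> q)) /\ ~p.
w0 ||-/- ((q -> p) -> (p -> q)) /\ ~p since w0 fails (q -> p) -> (p -> q).

No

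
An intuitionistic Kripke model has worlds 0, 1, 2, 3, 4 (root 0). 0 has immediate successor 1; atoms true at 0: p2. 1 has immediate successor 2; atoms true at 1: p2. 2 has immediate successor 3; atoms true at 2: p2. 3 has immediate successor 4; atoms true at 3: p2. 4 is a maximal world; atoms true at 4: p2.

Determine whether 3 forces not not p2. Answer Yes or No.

Yes

3 forces not not p2: no world accessible from 3 forces not p2.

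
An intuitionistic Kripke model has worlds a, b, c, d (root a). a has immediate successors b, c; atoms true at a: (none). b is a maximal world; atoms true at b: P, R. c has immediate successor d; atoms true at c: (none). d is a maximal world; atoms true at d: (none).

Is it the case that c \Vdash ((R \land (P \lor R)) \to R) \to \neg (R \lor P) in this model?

Yes

c \Vdash ((R \land (P \lor R)) \to R) \to \neg (R \lor P): every world accessible from c that forces (R \land (P \lor R)) \to R (namely c, d) also forces \neg (R \lor P).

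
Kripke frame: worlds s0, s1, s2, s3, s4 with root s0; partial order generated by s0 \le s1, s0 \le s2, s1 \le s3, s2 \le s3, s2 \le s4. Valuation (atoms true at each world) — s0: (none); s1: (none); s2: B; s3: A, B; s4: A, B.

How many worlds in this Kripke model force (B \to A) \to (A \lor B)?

3

s0: does not force it — s0 \nVdash (B \to A) \to (A \lor B): at the accessible world s1, s1 \Vdash B \to A but s1 \nVdash A \lor B.
s1: does not force it — s1 \nVdash (B \to A) \to (A \lor B): already at s1 itself, s1 \Vdash B \to A but s1 \nVdash A \lor B.
s2: forces it.
s3: forces it.
s4: forces it.
Worlds forcing the formula: {s2, s3, s4}.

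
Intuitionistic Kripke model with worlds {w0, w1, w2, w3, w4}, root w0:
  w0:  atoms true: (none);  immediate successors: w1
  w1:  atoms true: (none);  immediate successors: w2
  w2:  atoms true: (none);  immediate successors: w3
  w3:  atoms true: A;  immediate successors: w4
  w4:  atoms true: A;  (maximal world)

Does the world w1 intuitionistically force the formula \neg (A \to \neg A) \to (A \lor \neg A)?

w1 \nVdash \neg (A \to \neg A) \to (A \lor \neg A): already at w1 itself, w1 \Vdash \neg (A \to \neg A) but w1 \nVdash A \lor \neg A.
w1 \nVdash A \lor \neg A: neither disjunct is forced at w1.
w1 lacks atom A, so w1 \nVdash A.

No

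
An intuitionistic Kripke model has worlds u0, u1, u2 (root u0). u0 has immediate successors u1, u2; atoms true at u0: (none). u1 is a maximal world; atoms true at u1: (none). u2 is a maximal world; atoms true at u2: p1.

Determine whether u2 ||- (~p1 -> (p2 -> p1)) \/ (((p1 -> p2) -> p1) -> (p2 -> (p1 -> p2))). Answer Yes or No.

Yes

u2 ||- (~p1 -> (p2 -> p1)) \/ (((p1 -> p2) -> p1) -> (p2 -> (p1 -> p2))) via the disjunct ~p1 -> (p2 -> p1).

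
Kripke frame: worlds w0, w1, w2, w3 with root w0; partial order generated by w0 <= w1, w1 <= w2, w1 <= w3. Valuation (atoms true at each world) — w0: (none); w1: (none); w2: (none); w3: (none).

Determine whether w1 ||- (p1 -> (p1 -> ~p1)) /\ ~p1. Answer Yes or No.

w1 ||- (p1 -> (p1 -> ~p1)) /\ ~p1 since w1 forces both conjuncts.

Yes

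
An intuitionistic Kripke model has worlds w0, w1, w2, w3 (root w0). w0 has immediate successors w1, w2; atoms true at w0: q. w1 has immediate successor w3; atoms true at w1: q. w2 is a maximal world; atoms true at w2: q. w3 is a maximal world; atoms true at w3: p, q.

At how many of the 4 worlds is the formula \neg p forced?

w0: does not force it — w0 \nVdash \neg p since w3 is accessible from w0 and w3 \Vdash p.
w1: does not force it — w1 \nVdash \neg p since w3 is accessible from w1 and w3 \Vdash p.
w2: forces it.
w3: does not force it — w3 \nVdash \neg p since w3 is accessible from w3 and w3 \Vdash p.
Worlds forcing the formula: {w2}.

1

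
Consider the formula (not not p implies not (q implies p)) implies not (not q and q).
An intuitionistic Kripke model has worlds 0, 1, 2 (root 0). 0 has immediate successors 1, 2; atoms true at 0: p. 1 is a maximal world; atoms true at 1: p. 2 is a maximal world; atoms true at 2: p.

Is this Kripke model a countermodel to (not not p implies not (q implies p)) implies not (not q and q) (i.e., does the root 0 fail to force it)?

0 forces (not not p implies not (q implies p)) implies not (not q and q) vacuously: no world accessible from 0 forces the antecedent not not p implies not (q implies p).
So the root 0 forces (not not p implies not (q implies p)) implies not (not q and q); the model is not a countermodel.

No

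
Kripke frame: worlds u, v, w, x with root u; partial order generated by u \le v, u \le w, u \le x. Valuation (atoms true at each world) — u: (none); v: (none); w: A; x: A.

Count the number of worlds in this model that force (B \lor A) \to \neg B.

u: forces it.
v: forces it.
w: forces it.
x: forces it.
Worlds forcing the formula: {u, v, w, x}.

4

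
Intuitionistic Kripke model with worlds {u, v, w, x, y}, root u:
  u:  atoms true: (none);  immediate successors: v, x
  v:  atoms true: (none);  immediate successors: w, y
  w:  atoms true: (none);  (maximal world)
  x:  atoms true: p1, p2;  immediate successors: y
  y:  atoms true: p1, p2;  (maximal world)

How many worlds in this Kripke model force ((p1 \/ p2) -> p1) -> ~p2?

1

u: does not force it — u ||-/- ((p1 \/ p2) -> p1) -> ~p2: already at u itself, u ||- (p1 \/ p2) -> p1 but u ||-/- ~p2.
v: does not force it — v ||-/- ((p1 \/ p2) -> p1) -> ~p2: already at v itself, v ||- (p1 \/ p2) -> p1 but v ||-/- ~p2.
w: forces it.
x: does not force it.
y: does not force it.
Worlds forcing the formula: {w}.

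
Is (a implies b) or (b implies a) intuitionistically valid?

No

This is the Gödel–Dummett linearity axiom, which is not intuitionistically valid.
A Kripke countermodel: worlds u, v, w; order generated by u <= v, u <= w; atoms true at each world — u:{}; v:{a}; w:{b}.
u does not force (a implies b) or (b implies a): neither disjunct is forced at u.
u does not force a implies b: at the accessible world v, v forces a but v does not force b.
v lacks atom b, so v does not force b.
So the root u does not force the formula.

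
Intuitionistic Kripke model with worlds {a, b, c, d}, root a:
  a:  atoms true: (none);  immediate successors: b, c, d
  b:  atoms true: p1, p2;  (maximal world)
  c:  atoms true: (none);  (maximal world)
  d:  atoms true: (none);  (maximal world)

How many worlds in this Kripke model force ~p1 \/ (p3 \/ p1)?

3

a: does not force it — a ||-/- ~p1 \/ (p3 \/ p1): neither disjunct is forced at a.
b: forces it.
c: forces it.
d: forces it.
Worlds forcing the formula: {b, c, d}.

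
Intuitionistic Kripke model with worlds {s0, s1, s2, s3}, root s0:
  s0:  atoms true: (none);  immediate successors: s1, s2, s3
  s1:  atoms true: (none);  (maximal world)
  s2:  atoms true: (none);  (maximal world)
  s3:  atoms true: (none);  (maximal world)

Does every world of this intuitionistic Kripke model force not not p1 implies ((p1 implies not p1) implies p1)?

Yes

s0 forces not not p1 implies ((p1 implies not p1) implies p1) vacuously: no world accessible from s0 forces the antecedent not not p1.
Since the root s0 forces not not p1 implies ((p1 implies not p1) implies p1) and forcing is persistent (monotone upward), every world forces it.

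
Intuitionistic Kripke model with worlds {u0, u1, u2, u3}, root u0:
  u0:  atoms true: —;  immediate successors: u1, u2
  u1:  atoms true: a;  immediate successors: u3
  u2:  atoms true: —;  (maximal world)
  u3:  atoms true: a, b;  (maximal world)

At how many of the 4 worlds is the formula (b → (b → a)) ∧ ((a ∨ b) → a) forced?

u0: forces it.
u1: forces it.
u2: forces it.
u3: forces it.
Worlds forcing the formula: {u0, u1, u2, u3}.

4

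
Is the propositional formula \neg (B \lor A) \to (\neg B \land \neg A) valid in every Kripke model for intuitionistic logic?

This is a constructively valid De Morgan direction (negated disjunction to conjunction of negations), which is intuitionistically derivable.
From \neg (B \lor A): if B held then B \lor A would, contradiction — so \neg B; similarly \neg A.

Yes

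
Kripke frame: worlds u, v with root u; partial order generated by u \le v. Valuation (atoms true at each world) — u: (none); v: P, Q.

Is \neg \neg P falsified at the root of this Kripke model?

u \Vdash \neg \neg P: no world accessible from u forces \neg P.
So the root u forces \neg \neg P; the model is not a countermodel.

No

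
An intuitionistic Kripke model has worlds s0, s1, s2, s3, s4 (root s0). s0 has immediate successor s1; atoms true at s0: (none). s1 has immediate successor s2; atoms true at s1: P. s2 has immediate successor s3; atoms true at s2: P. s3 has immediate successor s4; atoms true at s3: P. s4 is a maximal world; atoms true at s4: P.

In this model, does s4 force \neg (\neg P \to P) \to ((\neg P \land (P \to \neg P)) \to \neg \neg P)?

Yes

s4 \Vdash \neg (\neg P \to P) \to ((\neg P \land (P \to \neg P)) \to \neg \neg P) vacuously: no world accessible from s4 forces the antecedent \neg (\neg P \to P).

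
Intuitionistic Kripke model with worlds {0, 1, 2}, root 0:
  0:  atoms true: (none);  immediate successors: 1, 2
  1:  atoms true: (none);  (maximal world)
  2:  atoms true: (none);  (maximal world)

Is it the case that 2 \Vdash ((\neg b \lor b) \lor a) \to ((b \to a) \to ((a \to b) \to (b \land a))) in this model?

2 \nVdash ((\neg b \lor b) \lor a) \to ((b \to a) \to ((a \to b) \to (b \land a))): already at 2 itself, 2 \Vdash (\neg b \lor b) \lor a but 2 \nVdash (b \to a) \to ((a \to b) \to (b \land a)).
2 \nVdash (b \to a) \to ((a \to b) \to (b \land a)): already at 2 itself, 2 \Vdash b \to a but 2 \nVdash (a \to b) \to (b \land a).
2 \nVdash (a \to b) \to (b \land a): already at 2 itself, 2 \Vdash a \to b but 2 \nVdash b \land a.
2 \nVdash b \land a since 2 fails b.

No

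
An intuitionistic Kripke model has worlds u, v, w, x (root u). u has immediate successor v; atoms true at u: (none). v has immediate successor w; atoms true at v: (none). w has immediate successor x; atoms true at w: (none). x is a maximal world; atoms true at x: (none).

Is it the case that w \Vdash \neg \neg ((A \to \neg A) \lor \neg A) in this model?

Yes

w \Vdash \neg \neg ((A \to \neg A) \lor \neg A): no world accessible from w forces \neg ((A \to \neg A) \lor \neg A).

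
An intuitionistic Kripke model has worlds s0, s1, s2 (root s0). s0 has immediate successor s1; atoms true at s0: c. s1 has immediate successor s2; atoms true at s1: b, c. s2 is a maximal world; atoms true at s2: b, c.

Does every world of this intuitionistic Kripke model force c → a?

Not every world: s0 ⊮ c → a.
s0 ⊮ c → a: already at s0 itself, s0 ⊩ c but s0 ⊮ a.
s0 lacks atom a, so s0 ⊮ a.

No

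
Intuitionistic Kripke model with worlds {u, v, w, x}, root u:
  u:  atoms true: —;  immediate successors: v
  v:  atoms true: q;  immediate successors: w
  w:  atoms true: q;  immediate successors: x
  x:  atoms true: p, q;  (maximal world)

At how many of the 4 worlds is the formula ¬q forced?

0

u: does not force it — u ⊮ ¬q since v is accessible from u and v ⊩ q.
v: does not force it — v ⊮ ¬q since v is accessible from v and v ⊩ q.
w: does not force it.
x: does not force it.
Worlds forcing the formula: { }.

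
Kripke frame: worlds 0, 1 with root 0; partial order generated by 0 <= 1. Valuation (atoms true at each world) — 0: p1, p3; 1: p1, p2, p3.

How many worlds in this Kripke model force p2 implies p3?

0: forces it.
1: forces it.
Worlds forcing the formula: {0, 1}.

2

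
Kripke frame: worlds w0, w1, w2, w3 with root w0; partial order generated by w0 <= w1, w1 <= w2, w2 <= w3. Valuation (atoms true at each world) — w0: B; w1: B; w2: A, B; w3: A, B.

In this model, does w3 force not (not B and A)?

w3 forces not (not B and A): no world accessible from w3 forces not B and A.

Yes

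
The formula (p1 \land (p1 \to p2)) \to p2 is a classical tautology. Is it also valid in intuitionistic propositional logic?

This is modus ponens in implicational form, which is intuitionistically derivable.
If a world forces p1 and p1 \to p2, then applying the implication at that world (which is accessible from itself) gives p2.

Yes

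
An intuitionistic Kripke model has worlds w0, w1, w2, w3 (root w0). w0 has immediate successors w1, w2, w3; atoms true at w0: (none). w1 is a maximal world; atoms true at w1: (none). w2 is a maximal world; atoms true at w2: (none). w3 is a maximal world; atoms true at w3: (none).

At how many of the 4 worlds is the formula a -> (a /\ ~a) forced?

w0: forces it.
w1: forces it.
w2: forces it.
w3: forces it.
Worlds forcing the formula: {w0, w1, w2, w3}.

4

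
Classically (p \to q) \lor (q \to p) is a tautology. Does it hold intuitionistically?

This is the Gödel–Dummett linearity axiom, which is not intuitionistically valid.
A Kripke countermodel: worlds s0, s1, s2; order generated by s0 \le s1, s0 \le s2; atoms true at each world — s0:{}; s1:{p}; s2:{q}.
s0 \nVdash (p \to q) \lor (q \to p): neither disjunct is forced at s0.
s0 \nVdash p \to q: at the accessible world s1, s1 \Vdash p but s1 \nVdash q.
s1 lacks atom q, so s1 \nVdash q.
So the root s0 does not force the formula.

No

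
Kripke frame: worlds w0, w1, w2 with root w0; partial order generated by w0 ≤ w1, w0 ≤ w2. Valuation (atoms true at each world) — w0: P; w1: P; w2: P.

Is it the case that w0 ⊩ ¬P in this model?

No

w0 ⊮ ¬P since w0 is accessible from w0 and w0 ⊩ P.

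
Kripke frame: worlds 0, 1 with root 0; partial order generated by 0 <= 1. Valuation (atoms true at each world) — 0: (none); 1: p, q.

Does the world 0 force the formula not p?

0 does not force not p since 1 is accessible from 0 and 1 forces p.

No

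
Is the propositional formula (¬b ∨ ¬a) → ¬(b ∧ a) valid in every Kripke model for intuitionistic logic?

Yes

This is a constructively valid De Morgan direction (disjunction of negations to negated conjunction), which is intuitionistically derivable.
If ¬b holds at a world then no accessible world forces b, hence none forces b ∧ a; likewise for ¬a.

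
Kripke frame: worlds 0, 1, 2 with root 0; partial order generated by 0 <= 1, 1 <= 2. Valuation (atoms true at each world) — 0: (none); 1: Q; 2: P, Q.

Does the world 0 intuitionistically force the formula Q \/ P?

No

0 ||-/- Q \/ P: neither disjunct is forced at 0.
0 lacks atom Q, so 0 ||-/- Q.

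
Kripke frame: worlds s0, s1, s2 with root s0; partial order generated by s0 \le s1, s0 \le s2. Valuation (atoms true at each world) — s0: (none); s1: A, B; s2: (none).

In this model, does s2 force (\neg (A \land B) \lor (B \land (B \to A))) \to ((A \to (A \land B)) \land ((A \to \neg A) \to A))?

s2 \nVdash (\neg (A \land B) \lor (B \land (B \to A))) \to ((A \to (A \land B)) \land ((A \to \neg A) \to A)): already at s2 itself, s2 \Vdash \neg (A \land B) \lor (B \land (B \to A)) but s2 \nVdash (A \to (A \land B)) \land ((A \to \neg A) \to A).
s2 \nVdash (A \to (A \land B)) \land ((A \to \neg A) \to A) since s2 fails (A \to \neg A) \to A.

No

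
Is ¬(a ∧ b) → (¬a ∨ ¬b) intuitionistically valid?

This is the constructively invalid direction of De Morgan's law for conjunction, which is not intuitionistically valid.
A Kripke countermodel: worlds w0, w1, w2; order generated by w0 ≤ w1, w0 ≤ w2; atoms true at each world — w0:{}; w1:{a}; w2:{b}.
w0 ⊮ ¬(a ∧ b) → (¬a ∨ ¬b): already at w0 itself, w0 ⊩ ¬(a ∧ b) but w0 ⊮ ¬a ∨ ¬b.
w0 ⊮ ¬a ∨ ¬b: neither disjunct is forced at w0.
w0 ⊮ ¬a since w1 is accessible from w0 and w1 ⊩ a.
So the root w0 does not force the formula.

No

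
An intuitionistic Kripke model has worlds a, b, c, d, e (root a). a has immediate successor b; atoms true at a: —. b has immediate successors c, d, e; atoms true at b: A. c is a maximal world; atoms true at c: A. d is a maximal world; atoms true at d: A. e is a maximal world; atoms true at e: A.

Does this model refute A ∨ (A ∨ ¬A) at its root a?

a ⊮ A ∨ (A ∨ ¬A): neither disjunct is forced at a.
a lacks atom A, so a ⊮ A.
So the root a does not force A ∨ (A ∨ ¬A); the model is a countermodel.

Yes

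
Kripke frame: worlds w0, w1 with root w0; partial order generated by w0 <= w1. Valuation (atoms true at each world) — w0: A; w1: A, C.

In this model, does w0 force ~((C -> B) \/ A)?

w0 ||-/- ~((C -> B) \/ A) since w0 is accessible from w0 and w0 ||- (C -> B) \/ A.
w0 ||- (C -> B) \/ A via the disjunct A.

No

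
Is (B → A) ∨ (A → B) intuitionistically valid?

This is the Gödel–Dummett linearity axiom, which is not intuitionistically valid.
A Kripke countermodel: worlds 0, 1, 2; order generated by 0 ≤ 1, 0 ≤ 2; atoms true at each world — 0:{}; 1:{B}; 2:{A}.
0 ⊮ (B → A) ∨ (A → B): neither disjunct is forced at 0.
0 ⊮ B → A: at the accessible world 1, 1 ⊩ B but 1 ⊮ A.
1 lacks atom A, so 1 ⊮ A.
So the root 0 does not force the formula.

No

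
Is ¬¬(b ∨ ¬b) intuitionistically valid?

This is the double negation of excluded middle, which is intuitionistically derivable.
Assuming ¬(b ∨ ¬b): from b we'd get b ∨ ¬b, so ¬b; but then b ∨ ¬b again — contradiction. Hence ¬¬(b ∨ ¬b).

Yes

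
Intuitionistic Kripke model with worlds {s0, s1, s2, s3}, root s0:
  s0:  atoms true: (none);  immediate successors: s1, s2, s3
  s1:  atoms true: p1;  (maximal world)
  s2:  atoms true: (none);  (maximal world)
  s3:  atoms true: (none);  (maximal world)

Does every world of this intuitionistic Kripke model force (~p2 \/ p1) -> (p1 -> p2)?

Not every world: s0 ||-/- (~p2 \/ p1) -> (p1 -> p2).
s0 ||-/- (~p2 \/ p1) -> (p1 -> p2): already at s0 itself, s0 ||- ~p2 \/ p1 but s0 ||-/- p1 -> p2.
s0 ||-/- p1 -> p2: at the accessible world s1, s1 ||- p1 but s1 ||-/- p2.

No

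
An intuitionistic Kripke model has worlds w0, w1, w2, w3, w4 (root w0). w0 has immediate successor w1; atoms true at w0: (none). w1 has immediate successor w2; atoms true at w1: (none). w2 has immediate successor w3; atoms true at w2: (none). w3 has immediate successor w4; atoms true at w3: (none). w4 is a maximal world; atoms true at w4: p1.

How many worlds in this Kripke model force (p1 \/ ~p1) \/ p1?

1

w0: does not force it — w0 ||-/- (p1 \/ ~p1) \/ p1: neither disjunct is forced at w0.
w1: does not force it — w1 ||-/- (p1 \/ ~p1) \/ p1: neither disjunct is forced at w1.
w2: does not force it — w2 ||-/- (p1 \/ ~p1) \/ p1: neither disjunct is forced at w2.
w3: does not force it.
w4: forces it.
Worlds forcing the formula: {w4}.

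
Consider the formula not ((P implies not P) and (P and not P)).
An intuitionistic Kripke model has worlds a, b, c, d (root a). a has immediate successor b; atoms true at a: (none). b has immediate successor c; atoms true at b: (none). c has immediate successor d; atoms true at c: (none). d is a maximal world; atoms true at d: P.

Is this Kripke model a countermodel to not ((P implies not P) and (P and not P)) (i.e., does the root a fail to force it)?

a forces not ((P implies not P) and (P and not P)): no world accessible from a forces (P implies not P) and (P and not P).
So the root a forces not ((P implies not P) and (P and not P)); the model is not a countermodel.

No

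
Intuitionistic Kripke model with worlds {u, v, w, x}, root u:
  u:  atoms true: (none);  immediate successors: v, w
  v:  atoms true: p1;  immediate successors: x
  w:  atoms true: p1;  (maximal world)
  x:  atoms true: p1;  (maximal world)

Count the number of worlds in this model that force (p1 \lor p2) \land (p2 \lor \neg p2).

3

u: does not force it — u \nVdash (p1 \lor p2) \land (p2 \lor \neg p2) since u fails p1 \lor p2.
v: forces it.
w: forces it.
x: forces it.
Worlds forcing the formula: {v, w, x}.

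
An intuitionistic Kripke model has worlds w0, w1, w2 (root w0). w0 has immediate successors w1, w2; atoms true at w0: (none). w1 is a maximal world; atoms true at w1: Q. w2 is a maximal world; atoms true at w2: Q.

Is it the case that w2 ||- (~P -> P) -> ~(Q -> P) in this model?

w2 ||- (~P -> P) -> ~(Q -> P) vacuously: no world accessible from w2 forces the antecedent ~P -> P.

Yes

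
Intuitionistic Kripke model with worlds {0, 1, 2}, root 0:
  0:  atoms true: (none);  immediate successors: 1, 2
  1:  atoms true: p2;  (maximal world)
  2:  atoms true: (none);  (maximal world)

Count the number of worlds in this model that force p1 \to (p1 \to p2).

3

0: forces it.
1: forces it.
2: forces it.
Worlds forcing the formula: {0, 1, 2}.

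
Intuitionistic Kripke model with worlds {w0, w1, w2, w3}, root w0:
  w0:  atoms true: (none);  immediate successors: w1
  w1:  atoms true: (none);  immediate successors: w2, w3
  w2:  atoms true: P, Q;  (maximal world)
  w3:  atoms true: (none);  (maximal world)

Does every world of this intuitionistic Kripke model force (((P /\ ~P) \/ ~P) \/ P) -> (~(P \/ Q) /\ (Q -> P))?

Not every world: w0 ||-/- (((P /\ ~P) \/ ~P) \/ P) -> (~(P \/ Q) /\ (Q -> P)).
w0 ||-/- (((P /\ ~P) \/ ~P) \/ P) -> (~(P \/ Q) /\ (Q -> P)): at the accessible world w2, w2 ||- ((P /\ ~P) \/ ~P) \/ P but w2 ||-/- ~(P \/ Q) /\ (Q -> P).
w2 ||-/- ~(P \/ Q) /\ (Q -> P) since w2 fails ~(P \/ Q).

No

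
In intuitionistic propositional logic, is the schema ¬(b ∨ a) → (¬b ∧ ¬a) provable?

Yes

This is a constructively valid De Morgan direction (negated disjunction to conjunction of negations), which is intuitionistically derivable.
From ¬(b ∨ a): if b held then b ∨ a would, contradiction — so ¬b; similarly ¬a.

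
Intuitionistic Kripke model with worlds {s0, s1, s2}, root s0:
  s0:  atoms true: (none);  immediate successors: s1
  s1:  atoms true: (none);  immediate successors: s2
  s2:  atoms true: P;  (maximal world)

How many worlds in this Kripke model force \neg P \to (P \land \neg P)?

3

s0: forces it.
s1: forces it.
s2: forces it.
Worlds forcing the formula: {s0, s1, s2}.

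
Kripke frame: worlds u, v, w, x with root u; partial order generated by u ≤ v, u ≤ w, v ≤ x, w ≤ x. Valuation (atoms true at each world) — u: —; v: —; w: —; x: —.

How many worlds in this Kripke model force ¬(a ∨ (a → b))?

u: does not force it — u ⊮ ¬(a ∨ (a → b)) since u is accessible from u and u ⊩ a ∨ (a → b).
v: does not force it — v ⊮ ¬(a ∨ (a → b)) since v is accessible from v and v ⊩ a ∨ (a → b).
w: does not force it.
x: does not force it.
Worlds forcing the formula: { }.

0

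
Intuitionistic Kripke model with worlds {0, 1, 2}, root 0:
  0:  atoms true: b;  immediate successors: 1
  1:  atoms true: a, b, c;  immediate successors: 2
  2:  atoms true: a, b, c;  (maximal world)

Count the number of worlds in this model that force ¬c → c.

0: forces it.
1: forces it.
2: forces it.
Worlds forcing the formula: {0, 1, 2}.

3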